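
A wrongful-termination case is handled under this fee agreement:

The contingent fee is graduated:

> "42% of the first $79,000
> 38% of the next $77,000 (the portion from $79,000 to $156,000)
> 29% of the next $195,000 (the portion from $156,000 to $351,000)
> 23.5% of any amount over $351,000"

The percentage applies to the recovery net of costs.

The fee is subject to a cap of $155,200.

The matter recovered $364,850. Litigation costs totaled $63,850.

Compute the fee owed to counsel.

Fee base (net of costs): $364,850 − $63,850 = $301,000
First $79,000 at 42% = $33,180.00
Next $77,000 at 38% = $29,260.00
Remaining $145,000 at 29% = $42,050.00
Fee: $33,180.00 + $29,260.00 + $42,050.00 = $104,490.00
$104,490.00 is under the $155,200 cap.

$104,490.00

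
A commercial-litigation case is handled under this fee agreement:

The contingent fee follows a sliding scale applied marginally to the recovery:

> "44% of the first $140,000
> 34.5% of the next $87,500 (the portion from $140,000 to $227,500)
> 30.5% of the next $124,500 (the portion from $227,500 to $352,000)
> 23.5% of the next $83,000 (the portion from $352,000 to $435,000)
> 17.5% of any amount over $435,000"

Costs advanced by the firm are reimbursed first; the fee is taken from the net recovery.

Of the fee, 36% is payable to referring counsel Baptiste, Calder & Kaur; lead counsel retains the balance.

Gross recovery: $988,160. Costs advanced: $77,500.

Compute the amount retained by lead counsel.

$148,803.52

Fee base (net of costs): $988,160 − $77,500 = $910,660
First $140,000 at 44% = $61,600.00
Next $87,500 at 34.5% = $30,187.50
Next $124,500 at 30.5% = $37,972.50
Next $83,000 at 23.5% = $19,505.00
Remaining $475,660 at 17.5% = $83,240.50
Fee: $61,600.00 + $30,187.50 + $37,972.50 + $19,505.00 + $83,240.50 = $232,505.50
Referral share: 36% of $232,505.50 = $83,701.98; lead counsel retains $232,505.50 − $83,701.98 = $148,803.52.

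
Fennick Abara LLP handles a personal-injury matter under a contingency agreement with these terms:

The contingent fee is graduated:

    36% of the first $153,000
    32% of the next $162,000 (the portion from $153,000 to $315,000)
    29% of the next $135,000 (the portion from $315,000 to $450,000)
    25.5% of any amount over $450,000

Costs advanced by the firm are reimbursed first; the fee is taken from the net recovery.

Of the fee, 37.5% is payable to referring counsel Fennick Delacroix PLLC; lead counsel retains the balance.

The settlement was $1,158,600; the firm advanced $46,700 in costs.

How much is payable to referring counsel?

Fee base (net of costs): $1,158,600 − $46,700 = $1,111,900
First $153,000 at 36% = $55,080.00
Next $162,000 at 32% = $51,840.00
Next $135,000 at 29% = $39,150.00
Remaining $661,900 at 25.5% = $168,784.50
Fee: $55,080.00 + $51,840.00 + $39,150.00 + $168,784.50 = $314,854.50
Referral share: 37.5% of $314,854.50 = $118,070.44; lead counsel retains $314,854.50 − $118,070.44 = $196,784.06.

$118,070.44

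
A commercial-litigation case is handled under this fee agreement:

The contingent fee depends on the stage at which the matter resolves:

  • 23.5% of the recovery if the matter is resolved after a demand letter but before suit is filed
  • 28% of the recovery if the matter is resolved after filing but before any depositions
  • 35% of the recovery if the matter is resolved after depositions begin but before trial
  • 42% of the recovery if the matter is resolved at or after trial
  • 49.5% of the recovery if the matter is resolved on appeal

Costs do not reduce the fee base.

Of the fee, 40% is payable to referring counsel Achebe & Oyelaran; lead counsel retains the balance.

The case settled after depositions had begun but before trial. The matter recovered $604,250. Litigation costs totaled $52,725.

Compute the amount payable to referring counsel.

$84,595.00

Fee base is the gross recovery, $604,250; costs are reimbursed separately.
The matter settled after depositions had begun but before trial, so the 35% rate applies.
$604,250 × 35% = $211,487.50
Referral share: 40% of $211,487.50 = $84,595.00; lead counsel retains $211,487.50 − $84,595.00 = $126,892.50.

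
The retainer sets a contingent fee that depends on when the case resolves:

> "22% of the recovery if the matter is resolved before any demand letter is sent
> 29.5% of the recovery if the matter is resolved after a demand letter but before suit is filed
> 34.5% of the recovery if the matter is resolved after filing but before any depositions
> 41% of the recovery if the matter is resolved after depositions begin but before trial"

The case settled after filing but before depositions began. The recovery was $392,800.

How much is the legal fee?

The matter settled after filing but before depositions began, so the 34.5% rate applies.
$392,800 × 34.5% = $135,516.00

$135,516.00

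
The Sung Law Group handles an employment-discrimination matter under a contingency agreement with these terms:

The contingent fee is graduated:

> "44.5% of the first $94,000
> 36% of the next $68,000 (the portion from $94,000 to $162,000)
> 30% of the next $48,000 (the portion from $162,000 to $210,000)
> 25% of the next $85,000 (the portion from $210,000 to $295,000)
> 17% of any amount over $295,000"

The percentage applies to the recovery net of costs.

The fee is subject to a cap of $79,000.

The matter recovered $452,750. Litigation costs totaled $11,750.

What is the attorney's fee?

$79,000.00

Fee base (net of costs): $452,750 − $11,750 = $441,000
First $94,000 at 44.5% = $41,830.00
Next $68,000 at 36% = $24,480.00
Next $48,000 at 30% = $14,400.00
Next $85,000 at 25% = $21,250.00
Remaining $146,000 at 17% = $24,820.00
Fee: $41,830.00 + $24,480.00 + $14,400.00 + $21,250.00 + $24,820.00 = $126,780.00
$126,780.00 exceeds the $79,000 cap, so the fee is capped at $79,000.00.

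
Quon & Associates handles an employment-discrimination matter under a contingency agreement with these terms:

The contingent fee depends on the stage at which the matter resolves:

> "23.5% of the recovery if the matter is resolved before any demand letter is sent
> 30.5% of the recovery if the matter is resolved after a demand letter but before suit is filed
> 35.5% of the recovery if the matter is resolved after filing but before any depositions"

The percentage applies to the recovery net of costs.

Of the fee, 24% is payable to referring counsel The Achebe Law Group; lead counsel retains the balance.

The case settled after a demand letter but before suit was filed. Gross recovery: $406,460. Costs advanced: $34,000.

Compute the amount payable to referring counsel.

Fee base (net of costs): $406,460 − $34,000 = $372,460
The matter settled after a demand letter but before suit was filed, so the 30.5% rate applies.
$372,460 × 30.5% = $113,600.30
Referral share: 24% of $113,600.30 = $27,264.07; lead counsel retains $113,600.30 − $27,264.07 = $86,336.23.

$27,264.07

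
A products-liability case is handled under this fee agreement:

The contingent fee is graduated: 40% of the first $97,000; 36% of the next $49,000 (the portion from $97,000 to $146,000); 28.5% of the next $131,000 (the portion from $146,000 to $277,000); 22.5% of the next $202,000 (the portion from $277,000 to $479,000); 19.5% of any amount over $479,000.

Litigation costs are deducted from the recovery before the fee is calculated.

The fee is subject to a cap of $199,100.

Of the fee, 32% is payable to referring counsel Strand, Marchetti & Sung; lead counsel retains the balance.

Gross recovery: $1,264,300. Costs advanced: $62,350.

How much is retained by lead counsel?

Fee base (net of costs): $1,264,300 − $62,350 = $1,201,950
First $97,000 at 40% = $38,800.00
Next $49,000 at 36% = $17,640.00
Next $131,000 at 28.5% = $37,335.00
Next $202,000 at 22.5% = $45,450.00
Remaining $722,950 at 19.5% = $140,975.25
Fee: $38,800.00 + $17,640.00 + $37,335.00 + $45,450.00 + $140,975.25 = $280,200.25
$280,200.25 exceeds the $199,100 cap, so the fee is capped at $199,100.00.
Referral share: 32% of $199,100.00 = $63,712.00; lead counsel retains $199,100.00 − $63,712.00 = $135,388.00.

$135,388.00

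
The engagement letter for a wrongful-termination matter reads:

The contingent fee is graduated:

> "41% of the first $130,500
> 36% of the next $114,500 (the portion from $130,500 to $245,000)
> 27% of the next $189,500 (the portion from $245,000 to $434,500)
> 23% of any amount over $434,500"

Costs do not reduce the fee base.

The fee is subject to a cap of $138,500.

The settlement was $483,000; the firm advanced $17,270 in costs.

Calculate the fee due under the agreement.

$138,500.00

Fee base is the gross recovery, $483,000; costs are reimbursed separately.
First $130,500 at 41% = $53,505.00
Next $114,500 at 36% = $41,220.00
Next $189,500 at 27% = $51,165.00
Remaining $48,500 at 23% = $11,155.00
Fee: $53,505.00 + $41,220.00 + $51,165.00 + $11,155.00 = $157,045.00
$157,045.00 exceeds the $138,500 cap, so the fee is capped at $138,500.00.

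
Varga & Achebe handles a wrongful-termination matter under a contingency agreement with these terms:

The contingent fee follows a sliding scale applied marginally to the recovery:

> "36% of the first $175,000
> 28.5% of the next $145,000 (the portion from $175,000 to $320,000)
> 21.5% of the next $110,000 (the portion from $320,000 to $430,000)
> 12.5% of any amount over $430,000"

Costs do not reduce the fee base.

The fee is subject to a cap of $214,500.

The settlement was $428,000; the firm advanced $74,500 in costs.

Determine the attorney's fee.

$127,545.00

Fee base is the gross recovery, $428,000; costs are reimbursed separately.
First $175,000 at 36% = $63,000.00
Next $145,000 at 28.5% = $41,325.00
Remaining $108,000 at 21.5% = $23,220.00
Fee: $63,000.00 + $41,325.00 + $23,220.00 = $127,545.00
$127,545.00 is under the $214,500 cap.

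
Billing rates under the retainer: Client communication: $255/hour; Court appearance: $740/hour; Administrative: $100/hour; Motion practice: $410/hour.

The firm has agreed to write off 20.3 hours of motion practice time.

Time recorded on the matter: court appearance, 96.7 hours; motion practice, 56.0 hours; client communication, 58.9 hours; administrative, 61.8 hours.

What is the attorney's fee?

Client communication: 58.9 × $255 = $15,019.50
Court appearance: 96.7 × $740 = $71,558.00
Administrative: 61.8 × $100 = $6,180.00
Motion practice: 56.0 × $410 = $22,960.00
Subtotal: $115,717.50
Write-off: 20.3 × $410 = $8,323.00
Total: $115,717.50 − $8,323.00 = $107,394.50

$107,394.50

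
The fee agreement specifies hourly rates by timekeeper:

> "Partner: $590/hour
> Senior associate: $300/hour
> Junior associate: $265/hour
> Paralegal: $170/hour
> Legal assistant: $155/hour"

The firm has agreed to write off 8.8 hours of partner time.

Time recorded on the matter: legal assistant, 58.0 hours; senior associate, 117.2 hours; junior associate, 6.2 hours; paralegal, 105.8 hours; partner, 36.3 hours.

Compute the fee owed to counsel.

$80,004.00

Partner: 36.3 × $590 = $21,417.00
Senior associate: 117.2 × $300 = $35,160.00
Junior associate: 6.2 × $265 = $1,643.00
Paralegal: 105.8 × $170 = $17,986.00
Legal assistant: 58.0 × $155 = $8,990.00
Subtotal: $85,196.00
Write-off: 8.8 × $590 = $5,192.00
Total: $85,196.00 − $5,192.00 = $80,004.00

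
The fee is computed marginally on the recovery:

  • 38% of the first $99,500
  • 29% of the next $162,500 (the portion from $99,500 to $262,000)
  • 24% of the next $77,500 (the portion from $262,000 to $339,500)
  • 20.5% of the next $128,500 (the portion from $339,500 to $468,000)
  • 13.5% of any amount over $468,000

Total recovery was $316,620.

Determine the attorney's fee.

First $99,500 at 38% = $37,810.00
Next $162,500 at 29% = $47,125.00
Remaining $54,620 at 24% = $13,108.80
Fee: $37,810.00 + $47,125.00 + $13,108.80 = $98,043.80

$98,043.80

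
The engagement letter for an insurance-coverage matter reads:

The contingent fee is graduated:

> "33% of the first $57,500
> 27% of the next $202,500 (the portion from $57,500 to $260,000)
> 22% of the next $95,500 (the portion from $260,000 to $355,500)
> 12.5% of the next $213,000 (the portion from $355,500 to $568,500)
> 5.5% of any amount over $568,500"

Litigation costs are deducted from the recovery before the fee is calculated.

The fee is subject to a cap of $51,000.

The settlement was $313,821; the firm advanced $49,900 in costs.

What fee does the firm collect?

$51,000.00

Fee base (net of costs): $313,821 − $49,900 = $263,921
First $57,500 at 33% = $18,975.00
Next $202,500 at 27% = $54,675.00
Remaining $3,921 at 22% = $862.62
Fee: $18,975.00 + $54,675.00 + $862.62 = $74,512.62
$74,512.62 exceeds the $51,000 cap, so the fee is capped at $51,000.00.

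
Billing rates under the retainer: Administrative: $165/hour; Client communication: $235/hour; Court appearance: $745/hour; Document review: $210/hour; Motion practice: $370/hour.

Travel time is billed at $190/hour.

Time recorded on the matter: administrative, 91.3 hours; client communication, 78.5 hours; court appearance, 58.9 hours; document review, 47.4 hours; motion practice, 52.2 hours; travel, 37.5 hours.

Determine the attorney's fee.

Administrative: 91.3 × $165 = $15,064.50
Client communication: 78.5 × $235 = $18,447.50
Court appearance: 58.9 × $745 = $43,880.50
Document review: 47.4 × $210 = $9,954.00
Motion practice: 52.2 × $370 = $19,314.00
Subtotal: $15,064.50 + $18,447.50 + $43,880.50 + $9,954.00 + $19,314.00 = $106,660.50
Travel: 37.5 × $190 = $7,125.00
Total: $106,660.50 + $7,125.00 = $113,785.50

$113,785.50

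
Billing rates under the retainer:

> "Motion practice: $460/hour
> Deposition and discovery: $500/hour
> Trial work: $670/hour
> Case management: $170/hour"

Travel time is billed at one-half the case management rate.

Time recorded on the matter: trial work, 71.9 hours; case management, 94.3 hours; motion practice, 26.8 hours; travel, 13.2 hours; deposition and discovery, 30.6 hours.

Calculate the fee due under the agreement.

$92,954.00

Motion practice: 26.8 × $460 = $12,328.00
Deposition and discovery: 30.6 × $500 = $15,300.00
Trial work: 71.9 × $670 = $48,173.00
Case management: 94.3 × $170 = $16,031.00
Subtotal: $12,328.00 + $15,300.00 + $48,173.00 + $16,031.00 = $91,832.00
Travel: 13.2 × ($170 ÷ 2) = 13.2 × $85.00 = $1,122.00
Total: $91,832.00 + $1,122.00 = $92,954.00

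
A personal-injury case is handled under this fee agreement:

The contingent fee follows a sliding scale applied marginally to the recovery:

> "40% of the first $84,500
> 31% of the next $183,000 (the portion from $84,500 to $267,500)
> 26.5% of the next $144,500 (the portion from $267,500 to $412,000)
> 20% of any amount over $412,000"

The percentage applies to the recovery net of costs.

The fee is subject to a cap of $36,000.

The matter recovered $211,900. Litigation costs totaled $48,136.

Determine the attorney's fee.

$36,000.00

Fee base (net of costs): $211,900 − $48,136 = $163,764
First $84,500 at 40% = $33,800.00
Remaining $79,264 at 31% = $24,571.84
Fee: $33,800.00 + $24,571.84 = $58,371.84
$58,371.84 exceeds the $36,000 cap, so the fee is capped at $36,000.00.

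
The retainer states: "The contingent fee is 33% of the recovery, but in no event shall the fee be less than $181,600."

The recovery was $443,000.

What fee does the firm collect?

$181,600.00

33% of $443,000 = $146,190.00
That is below the $181,600 minimum, so the minimum applies.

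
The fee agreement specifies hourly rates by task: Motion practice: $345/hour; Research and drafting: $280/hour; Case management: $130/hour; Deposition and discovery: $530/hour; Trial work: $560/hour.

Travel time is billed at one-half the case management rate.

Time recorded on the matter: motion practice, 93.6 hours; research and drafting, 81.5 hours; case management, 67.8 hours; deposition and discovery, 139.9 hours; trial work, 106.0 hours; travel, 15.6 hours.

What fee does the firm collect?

Motion practice: 93.6 × $345 = $32,292.00
Research and drafting: 81.5 × $280 = $22,820.00
Case management: 67.8 × $130 = $8,814.00
Deposition and discovery: 139.9 × $530 = $74,147.00
Trial work: 106.0 × $560 = $59,360.00
Subtotal: $32,292.00 + $22,820.00 + $8,814.00 + $74,147.00 + $59,360.00 = $197,433.00
Travel: 15.6 × ($130 ÷ 2) = 15.6 × $65.00 = $1,014.00
Total: $197,433.00 + $1,014.00 = $198,447.00

$198,447.00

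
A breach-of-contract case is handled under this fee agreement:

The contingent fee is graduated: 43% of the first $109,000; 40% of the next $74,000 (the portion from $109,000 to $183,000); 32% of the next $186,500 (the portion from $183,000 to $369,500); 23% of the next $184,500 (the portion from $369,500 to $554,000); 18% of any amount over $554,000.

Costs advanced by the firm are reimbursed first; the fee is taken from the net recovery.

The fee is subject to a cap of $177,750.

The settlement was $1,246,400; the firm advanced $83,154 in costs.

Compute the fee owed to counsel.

Fee base (net of costs): $1,246,400 − $83,154 = $1,163,246
First $109,000 at 43% = $46,870.00
Next $74,000 at 40% = $29,600.00
Next $186,500 at 32% = $59,680.00
Next $184,500 at 23% = $42,435.00
Remaining $609,246 at 18% = $109,664.28
Fee: $46,870.00 + $29,600.00 + $59,680.00 + $42,435.00 + $109,664.28 = $288,249.28
$288,249.28 exceeds the $177,750 cap, so the fee is capped at $177,750.00.

$177,750.00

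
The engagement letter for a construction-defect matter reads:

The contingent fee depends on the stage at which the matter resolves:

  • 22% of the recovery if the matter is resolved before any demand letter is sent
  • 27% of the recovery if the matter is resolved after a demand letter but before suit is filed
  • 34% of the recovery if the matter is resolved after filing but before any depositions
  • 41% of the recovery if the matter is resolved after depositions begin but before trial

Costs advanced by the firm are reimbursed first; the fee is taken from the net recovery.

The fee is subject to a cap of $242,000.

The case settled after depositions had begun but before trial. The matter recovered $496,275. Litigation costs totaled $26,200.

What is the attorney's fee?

Fee base (net of costs): $496,275 − $26,200 = $470,075
The matter settled after depositions had begun but before trial, so the 41% rate applies.
$470,075 × 41% = $192,730.75
$192,730.75 is under the $242,000 cap.

$192,730.75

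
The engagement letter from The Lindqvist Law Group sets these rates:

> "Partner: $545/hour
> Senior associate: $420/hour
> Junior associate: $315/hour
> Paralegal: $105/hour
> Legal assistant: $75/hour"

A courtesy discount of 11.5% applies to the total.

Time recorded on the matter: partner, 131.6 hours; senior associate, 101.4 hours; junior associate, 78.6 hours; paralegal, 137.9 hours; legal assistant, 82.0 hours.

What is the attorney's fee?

$141,333.17

Partner: 131.6 × $545 = $71,722.00
Senior associate: 101.4 × $420 = $42,588.00
Junior associate: 78.6 × $315 = $24,759.00
Paralegal: 137.9 × $105 = $14,479.50
Legal assistant: 82.0 × $75 = $6,150.00
Subtotal: $159,698.50
Less 11.5% discount: −$18,365.33
Total: $159,698.50 − $18,365.33 = $141,333.17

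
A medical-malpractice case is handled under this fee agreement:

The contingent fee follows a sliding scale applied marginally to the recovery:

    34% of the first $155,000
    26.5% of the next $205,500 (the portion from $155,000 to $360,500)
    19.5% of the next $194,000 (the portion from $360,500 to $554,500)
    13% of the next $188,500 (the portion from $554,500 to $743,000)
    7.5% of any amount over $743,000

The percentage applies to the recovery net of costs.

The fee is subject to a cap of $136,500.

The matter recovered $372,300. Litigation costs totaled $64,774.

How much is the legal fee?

Fee base (net of costs): $372,300 − $64,774 = $307,526
First $155,000 at 34% = $52,700.00
Remaining $152,526 at 26.5% = $40,419.39
Fee: $52,700.00 + $40,419.39 = $93,119.39
$93,119.39 is under the $136,500 cap.

$93,119.39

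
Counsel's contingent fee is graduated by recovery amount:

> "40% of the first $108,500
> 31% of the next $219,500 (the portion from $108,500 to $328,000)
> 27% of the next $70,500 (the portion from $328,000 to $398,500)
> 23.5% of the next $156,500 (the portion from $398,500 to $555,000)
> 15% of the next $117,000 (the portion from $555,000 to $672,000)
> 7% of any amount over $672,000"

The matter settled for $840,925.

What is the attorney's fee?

$196,632.25

First $108,500 at 40% = $43,400.00
Next $219,500 at 31% = $68,045.00
Next $70,500 at 27% = $19,035.00
Next $156,500 at 23.5% = $36,777.50
Next $117,000 at 15% = $17,550.00
Remaining $168,925 at 7% = $11,824.75
Fee: $43,400.00 + $68,045.00 + $19,035.00 + $36,777.50 + $17,550.00 + $11,824.75 = $196,632.25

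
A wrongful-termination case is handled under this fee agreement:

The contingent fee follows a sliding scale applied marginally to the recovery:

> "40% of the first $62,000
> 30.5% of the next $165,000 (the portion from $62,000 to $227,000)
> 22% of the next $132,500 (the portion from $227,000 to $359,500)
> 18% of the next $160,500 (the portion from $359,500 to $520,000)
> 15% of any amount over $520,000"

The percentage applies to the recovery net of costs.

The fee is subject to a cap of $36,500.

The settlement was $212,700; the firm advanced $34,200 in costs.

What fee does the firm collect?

Fee base (net of costs): $212,700 − $34,200 = $178,500
First $62,000 at 40% = $24,800.00
Remaining $116,500 at 30.5% = $35,532.50
Fee: $24,800.00 + $35,532.50 = $60,332.50
$60,332.50 exceeds the $36,500 cap, so the fee is capped at $36,500.00.

$36,500.00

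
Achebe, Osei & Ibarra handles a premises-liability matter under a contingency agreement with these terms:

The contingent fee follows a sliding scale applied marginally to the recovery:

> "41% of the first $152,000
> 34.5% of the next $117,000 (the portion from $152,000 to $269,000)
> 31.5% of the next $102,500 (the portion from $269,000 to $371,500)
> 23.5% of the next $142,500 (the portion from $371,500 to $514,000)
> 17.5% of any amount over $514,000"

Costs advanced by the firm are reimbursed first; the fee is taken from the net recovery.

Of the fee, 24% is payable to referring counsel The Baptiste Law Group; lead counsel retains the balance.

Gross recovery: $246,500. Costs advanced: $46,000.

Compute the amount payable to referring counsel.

Fee base (net of costs): $246,500 − $46,000 = $200,500
First $152,000 at 41% = $62,320.00
Remaining $48,500 at 34.5% = $16,732.50
Fee: $62,320.00 + $16,732.50 = $79,052.50
Referral share: 24% of $79,052.50 = $18,972.60; lead counsel retains $79,052.50 − $18,972.60 = $60,079.90.

$18,972.60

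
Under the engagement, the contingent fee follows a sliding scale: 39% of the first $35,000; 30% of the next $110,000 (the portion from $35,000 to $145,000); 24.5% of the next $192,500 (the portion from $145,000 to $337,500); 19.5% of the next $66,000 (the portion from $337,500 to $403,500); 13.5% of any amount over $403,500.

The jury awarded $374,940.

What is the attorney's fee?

$101,113.30

First $35,000 at 39% = $13,650.00
Next $110,000 at 30% = $33,000.00
Next $192,500 at 24.5% = $47,162.50
Remaining $37,440 at 19.5% = $7,300.80
Fee: $13,650.00 + $33,000.00 + $47,162.50 + $7,300.80 = $101,113.30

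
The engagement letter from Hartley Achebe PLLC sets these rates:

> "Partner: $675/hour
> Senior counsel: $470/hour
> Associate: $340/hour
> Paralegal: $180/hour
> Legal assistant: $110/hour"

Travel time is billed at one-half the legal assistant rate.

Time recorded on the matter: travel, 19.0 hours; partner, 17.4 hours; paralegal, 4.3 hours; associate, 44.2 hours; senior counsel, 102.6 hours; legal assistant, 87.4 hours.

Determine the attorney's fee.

Partner: 17.4 × $675 = $11,745.00
Senior counsel: 102.6 × $470 = $48,222.00
Associate: 44.2 × $340 = $15,028.00
Paralegal: 4.3 × $180 = $774.00
Legal assistant: 87.4 × $110 = $9,614.00
Subtotal: $11,745.00 + $48,222.00 + $15,028.00 + $774.00 + $9,614.00 = $85,383.00
Travel: 19.0 × ($110 ÷ 2) = 19.0 × $55.00 = $1,045.00
Total: $85,383.00 + $1,045.00 = $86,428.00

$86,428.00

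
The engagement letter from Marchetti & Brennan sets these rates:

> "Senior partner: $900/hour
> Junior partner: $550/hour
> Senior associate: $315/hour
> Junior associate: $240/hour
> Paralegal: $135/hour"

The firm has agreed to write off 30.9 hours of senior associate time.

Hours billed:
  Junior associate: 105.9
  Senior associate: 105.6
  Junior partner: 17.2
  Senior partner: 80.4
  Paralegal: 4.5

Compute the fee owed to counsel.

Senior partner: 80.4 × $900 = $72,360.00
Junior partner: 17.2 × $550 = $9,460.00
Senior associate: 105.6 × $315 = $33,264.00
Junior associate: 105.9 × $240 = $25,416.00
Paralegal: 4.5 × $135 = $607.50
Subtotal: $141,107.50
Write-off: 30.9 × $315 = $9,733.50
Total: $141,107.50 − $9,733.50 = $131,374.00

$131,374.00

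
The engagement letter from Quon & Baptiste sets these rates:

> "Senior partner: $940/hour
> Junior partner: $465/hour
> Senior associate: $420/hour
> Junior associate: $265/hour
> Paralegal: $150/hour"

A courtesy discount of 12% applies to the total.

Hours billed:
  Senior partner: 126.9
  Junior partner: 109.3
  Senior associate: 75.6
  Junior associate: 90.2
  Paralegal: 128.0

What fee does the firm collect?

Senior partner: 126.9 × $940 = $119,286.00
Junior partner: 109.3 × $465 = $50,824.50
Senior associate: 75.6 × $420 = $31,752.00
Junior associate: 90.2 × $265 = $23,903.00
Paralegal: 128.0 × $150 = $19,200.00
Subtotal: $244,965.50
Less 12% discount: −$29,395.86
Total: $244,965.50 − $29,395.86 = $215,569.64

$215,569.64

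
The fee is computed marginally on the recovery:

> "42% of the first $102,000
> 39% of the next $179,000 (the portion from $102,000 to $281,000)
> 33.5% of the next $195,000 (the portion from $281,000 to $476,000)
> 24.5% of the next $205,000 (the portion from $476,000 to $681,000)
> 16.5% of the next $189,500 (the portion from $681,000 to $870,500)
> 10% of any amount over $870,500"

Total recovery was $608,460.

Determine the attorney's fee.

First $102,000 at 42% = $42,840.00
Next $179,000 at 39% = $69,810.00
Next $195,000 at 33.5% = $65,325.00
Remaining $132,460 at 24.5% = $32,452.70
Fee: $42,840.00 + $69,810.00 + $65,325.00 + $32,452.70 = $210,427.70

$210,427.70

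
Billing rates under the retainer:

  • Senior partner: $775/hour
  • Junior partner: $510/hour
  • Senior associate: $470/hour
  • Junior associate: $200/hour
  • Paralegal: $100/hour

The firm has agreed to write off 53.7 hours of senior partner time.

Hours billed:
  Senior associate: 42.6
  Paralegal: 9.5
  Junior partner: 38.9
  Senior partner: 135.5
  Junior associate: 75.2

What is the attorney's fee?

Senior partner: 135.5 × $775 = $105,012.50
Junior partner: 38.9 × $510 = $19,839.00
Senior associate: 42.6 × $470 = $20,022.00
Junior associate: 75.2 × $200 = $15,040.00
Paralegal: 9.5 × $100 = $950.00
Subtotal: $160,863.50
Write-off: 53.7 × $775 = $41,617.50
Total: $160,863.50 − $41,617.50 = $119,246.00

$119,246.00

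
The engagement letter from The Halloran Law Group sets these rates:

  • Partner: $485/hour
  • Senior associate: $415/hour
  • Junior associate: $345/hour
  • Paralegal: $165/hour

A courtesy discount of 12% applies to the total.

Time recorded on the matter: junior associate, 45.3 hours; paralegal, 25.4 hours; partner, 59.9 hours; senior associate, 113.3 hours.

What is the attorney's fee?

Partner: 59.9 × $485 = $29,051.50
Senior associate: 113.3 × $415 = $47,019.50
Junior associate: 45.3 × $345 = $15,628.50
Paralegal: 25.4 × $165 = $4,191.00
Subtotal: $95,890.50
Less 12% discount: −$11,506.86
Total: $95,890.50 − $11,506.86 = $84,383.64

$84,383.64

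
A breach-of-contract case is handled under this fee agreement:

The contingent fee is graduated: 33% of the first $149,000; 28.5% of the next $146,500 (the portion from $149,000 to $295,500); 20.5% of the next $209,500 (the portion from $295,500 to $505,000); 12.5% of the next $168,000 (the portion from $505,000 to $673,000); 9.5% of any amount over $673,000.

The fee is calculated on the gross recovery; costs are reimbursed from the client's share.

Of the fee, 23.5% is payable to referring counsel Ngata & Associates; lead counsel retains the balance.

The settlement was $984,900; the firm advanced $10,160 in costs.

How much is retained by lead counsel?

$141,142.88

Fee base is the gross recovery, $984,900; costs are reimbursed separately.
First $149,000 at 33% = $49,170.00
Next $146,500 at 28.5% = $41,752.50
Next $209,500 at 20.5% = $42,947.50
Next $168,000 at 12.5% = $21,000.00
Remaining $311,900 at 9.5% = $29,630.50
Fee: $49,170.00 + $41,752.50 + $42,947.50 + $21,000.00 + $29,630.50 = $184,500.50
Referral share: 23.5% of $184,500.50 = $43,357.62; lead counsel retains $184,500.50 − $43,357.62 = $141,142.88.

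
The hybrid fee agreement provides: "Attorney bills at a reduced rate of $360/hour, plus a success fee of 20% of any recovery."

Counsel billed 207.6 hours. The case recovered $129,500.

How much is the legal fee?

$100,636.00

Hourly: 207.6 × $360 = $74,736.00
Success fee: 20% of $129,500 = $25,900.00
Total: $74,736.00 + $25,900.00 = $100,636.00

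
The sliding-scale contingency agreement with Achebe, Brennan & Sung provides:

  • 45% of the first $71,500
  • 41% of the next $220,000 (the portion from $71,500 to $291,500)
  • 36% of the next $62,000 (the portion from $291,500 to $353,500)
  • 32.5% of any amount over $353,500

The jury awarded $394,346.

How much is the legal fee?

$157,969.95

First $71,500 at 45% = $32,175.00
Next $220,000 at 41% = $90,200.00
Next $62,000 at 36% = $22,320.00
Remaining $40,846 at 32.5% = $13,274.95
Fee: $32,175.00 + $90,200.00 + $22,320.00 + $13,274.95 = $157,969.95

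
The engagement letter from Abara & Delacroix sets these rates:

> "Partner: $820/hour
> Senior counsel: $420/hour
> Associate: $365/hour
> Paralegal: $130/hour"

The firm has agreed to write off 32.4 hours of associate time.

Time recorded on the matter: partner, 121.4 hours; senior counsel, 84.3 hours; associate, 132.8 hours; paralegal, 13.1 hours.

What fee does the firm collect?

Partner: 121.4 × $820 = $99,548.00
Senior counsel: 84.3 × $420 = $35,406.00
Associate: 132.8 × $365 = $48,472.00
Paralegal: 13.1 × $130 = $1,703.00
Subtotal: $185,129.00
Write-off: 32.4 × $365 = $11,826.00
Total: $185,129.00 − $11,826.00 = $173,303.00

$173,303.00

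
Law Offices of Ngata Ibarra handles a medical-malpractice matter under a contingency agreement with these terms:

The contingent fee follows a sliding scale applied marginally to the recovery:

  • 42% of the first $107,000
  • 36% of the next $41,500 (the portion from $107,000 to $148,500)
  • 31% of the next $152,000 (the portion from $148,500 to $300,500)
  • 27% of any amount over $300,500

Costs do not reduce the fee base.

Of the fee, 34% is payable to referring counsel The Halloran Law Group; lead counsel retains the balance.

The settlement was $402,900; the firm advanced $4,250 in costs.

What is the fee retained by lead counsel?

$88,867.68

Fee base is the gross recovery, $402,900; costs are reimbursed separately.
First $107,000 at 42% = $44,940.00
Next $41,500 at 36% = $14,940.00
Next $152,000 at 31% = $47,120.00
Remaining $102,400 at 27% = $27,648.00
Fee: $44,940.00 + $14,940.00 + $47,120.00 + $27,648.00 = $134,648.00
Referral share: 34% of $134,648.00 = $45,780.32; lead counsel retains $134,648.00 − $45,780.32 = $88,867.68.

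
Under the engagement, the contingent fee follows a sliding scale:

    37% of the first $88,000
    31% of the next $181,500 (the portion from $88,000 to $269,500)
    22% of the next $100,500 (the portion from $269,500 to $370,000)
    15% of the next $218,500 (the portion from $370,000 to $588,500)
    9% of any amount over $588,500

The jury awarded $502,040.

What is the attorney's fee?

First $88,000 at 37% = $32,560.00
Next $181,500 at 31% = $56,265.00
Next $100,500 at 22% = $22,110.00
Remaining $132,040 at 15% = $19,806.00
Fee: $32,560.00 + $56,265.00 + $22,110.00 + $19,806.00 = $130,741.00

$130,741.00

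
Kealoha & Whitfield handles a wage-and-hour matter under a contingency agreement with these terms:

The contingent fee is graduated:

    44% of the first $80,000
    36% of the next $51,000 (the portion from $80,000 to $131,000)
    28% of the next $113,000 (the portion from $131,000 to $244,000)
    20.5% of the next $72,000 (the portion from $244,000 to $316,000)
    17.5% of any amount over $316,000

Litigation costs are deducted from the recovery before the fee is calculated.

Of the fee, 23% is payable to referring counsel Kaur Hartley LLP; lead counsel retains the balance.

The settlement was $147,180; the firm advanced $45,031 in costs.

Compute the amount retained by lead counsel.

Fee base (net of costs): $147,180 − $45,031 = $102,149
First $80,000 at 44% = $35,200.00
Remaining $22,149 at 36% = $7,973.64
Fee: $35,200.00 + $7,973.64 = $43,173.64
Referral share: 23% of $43,173.64 = $9,929.94; lead counsel retains $43,173.64 − $9,929.94 = $33,243.70.

$33,243.70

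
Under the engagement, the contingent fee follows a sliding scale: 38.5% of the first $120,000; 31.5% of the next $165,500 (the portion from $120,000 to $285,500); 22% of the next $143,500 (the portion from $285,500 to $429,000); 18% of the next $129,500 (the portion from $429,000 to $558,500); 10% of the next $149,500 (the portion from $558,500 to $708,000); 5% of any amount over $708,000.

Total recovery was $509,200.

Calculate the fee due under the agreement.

First $120,000 at 38.5% = $46,200.00
Next $165,500 at 31.5% = $52,132.50
Next $143,500 at 22% = $31,570.00
Remaining $80,200 at 18% = $14,436.00
Fee: $46,200.00 + $52,132.50 + $31,570.00 + $14,436.00 = $144,338.50

$144,338.50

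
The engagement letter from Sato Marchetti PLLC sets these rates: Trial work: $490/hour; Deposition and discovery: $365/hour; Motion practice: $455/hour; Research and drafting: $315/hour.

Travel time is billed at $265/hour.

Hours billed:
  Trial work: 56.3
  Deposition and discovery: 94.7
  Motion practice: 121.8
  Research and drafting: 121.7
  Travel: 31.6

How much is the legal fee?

Trial work: 56.3 × $490 = $27,587.00
Deposition and discovery: 94.7 × $365 = $34,565.50
Motion practice: 121.8 × $455 = $55,419.00
Research and drafting: 121.7 × $315 = $38,335.50
Subtotal: $27,587.00 + $34,565.50 + $55,419.00 + $38,335.50 = $155,907.00
Travel: 31.6 × $265 = $8,374.00
Total: $155,907.00 + $8,374.00 = $164,281.00

$164,281.00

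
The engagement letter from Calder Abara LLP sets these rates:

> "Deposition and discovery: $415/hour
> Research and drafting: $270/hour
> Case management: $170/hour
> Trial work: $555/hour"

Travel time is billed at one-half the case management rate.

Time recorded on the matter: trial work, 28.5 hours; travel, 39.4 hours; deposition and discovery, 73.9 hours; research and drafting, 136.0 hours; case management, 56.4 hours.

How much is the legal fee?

Deposition and discovery: 73.9 × $415 = $30,668.50
Research and drafting: 136.0 × $270 = $36,720.00
Case management: 56.4 × $170 = $9,588.00
Trial work: 28.5 × $555 = $15,817.50
Subtotal: $30,668.50 + $36,720.00 + $9,588.00 + $15,817.50 = $92,794.00
Travel: 39.4 × ($170 ÷ 2) = 39.4 × $85.00 = $3,349.00
Total: $92,794.00 + $3,349.00 = $96,143.00

$96,143.00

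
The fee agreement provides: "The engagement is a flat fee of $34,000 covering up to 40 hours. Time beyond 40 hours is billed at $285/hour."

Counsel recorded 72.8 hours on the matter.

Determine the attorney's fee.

Flat fee: $34,000.00
Excess hours: 72.8 − 40 = 32.8
Overrun: 32.8 × $285 = $9,348.00
Total: $34,000.00 + $9,348.00 = $43,348.00

$43,348.00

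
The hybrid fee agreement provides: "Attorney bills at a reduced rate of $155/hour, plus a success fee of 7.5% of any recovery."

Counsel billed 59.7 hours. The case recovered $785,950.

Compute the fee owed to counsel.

$68,199.75

Hourly: 59.7 × $155 = $9,253.50
Success fee: 7.5% of $785,950 = $58,946.25
Total: $9,253.50 + $58,946.25 = $68,199.75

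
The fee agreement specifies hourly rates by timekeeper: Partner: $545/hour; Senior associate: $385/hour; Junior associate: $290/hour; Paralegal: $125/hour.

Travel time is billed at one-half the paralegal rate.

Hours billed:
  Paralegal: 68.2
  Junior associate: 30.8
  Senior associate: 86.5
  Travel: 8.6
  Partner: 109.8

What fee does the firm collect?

Partner: 109.8 × $545 = $59,841.00
Senior associate: 86.5 × $385 = $33,302.50
Junior associate: 30.8 × $290 = $8,932.00
Paralegal: 68.2 × $125 = $8,525.00
Subtotal: $59,841.00 + $33,302.50 + $8,932.00 + $8,525.00 = $110,600.50
Travel: 8.6 × ($125 ÷ 2) = 8.6 × $62.50 = $537.50
Total: $110,600.50 + $537.50 = $111,138.00

$111,138.00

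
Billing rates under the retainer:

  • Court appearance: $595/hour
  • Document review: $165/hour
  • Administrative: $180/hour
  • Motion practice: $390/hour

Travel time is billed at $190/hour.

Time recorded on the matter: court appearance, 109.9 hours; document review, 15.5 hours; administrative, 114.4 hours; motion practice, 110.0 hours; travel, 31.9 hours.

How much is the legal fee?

Court appearance: 109.9 × $595 = $65,390.50
Document review: 15.5 × $165 = $2,557.50
Administrative: 114.4 × $180 = $20,592.00
Motion practice: 110.0 × $390 = $42,900.00
Subtotal: $65,390.50 + $2,557.50 + $20,592.00 + $42,900.00 = $131,440.00
Travel: 31.9 × $190 = $6,061.00
Total: $131,440.00 + $6,061.00 = $137,501.00

$137,501.00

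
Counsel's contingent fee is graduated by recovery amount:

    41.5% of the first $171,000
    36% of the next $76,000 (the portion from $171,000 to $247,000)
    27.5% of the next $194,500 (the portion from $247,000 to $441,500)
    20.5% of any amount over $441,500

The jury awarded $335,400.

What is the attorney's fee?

First $171,000 at 41.5% = $70,965.00
Next $76,000 at 36% = $27,360.00
Remaining $88,400 at 27.5% = $24,310.00
Fee: $70,965.00 + $27,360.00 + $24,310.00 = $122,635.00

$122,635.00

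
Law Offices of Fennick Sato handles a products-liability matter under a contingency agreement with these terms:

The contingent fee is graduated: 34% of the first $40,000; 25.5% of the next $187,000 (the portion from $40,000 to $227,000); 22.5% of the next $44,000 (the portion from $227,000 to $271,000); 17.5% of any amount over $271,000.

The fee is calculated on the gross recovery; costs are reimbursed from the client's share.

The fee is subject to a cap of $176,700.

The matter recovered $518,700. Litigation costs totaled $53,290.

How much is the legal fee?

Fee base is the gross recovery, $518,700; costs are reimbursed separately.
First $40,000 at 34% = $13,600.00
Next $187,000 at 25.5% = $47,685.00
Next $44,000 at 22.5% = $9,900.00
Remaining $247,700 at 17.5% = $43,347.50
Fee: $13,600.00 + $47,685.00 + $9,900.00 + $43,347.50 = $114,532.50
$114,532.50 is under the $176,700 cap.

$114,532.50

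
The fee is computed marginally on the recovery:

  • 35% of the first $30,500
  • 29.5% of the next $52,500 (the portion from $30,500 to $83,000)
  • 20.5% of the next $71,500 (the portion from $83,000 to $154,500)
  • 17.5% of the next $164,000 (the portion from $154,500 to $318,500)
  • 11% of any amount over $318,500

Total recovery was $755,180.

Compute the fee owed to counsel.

First $30,500 at 35% = $10,675.00
Next $52,500 at 29.5% = $15,487.50
Next $71,500 at 20.5% = $14,657.50
Next $164,000 at 17.5% = $28,700.00
Remaining $436,680 at 11% = $48,034.80
Fee: $10,675.00 + $15,487.50 + $14,657.50 + $28,700.00 + $48,034.80 = $117,554.80

$117,554.80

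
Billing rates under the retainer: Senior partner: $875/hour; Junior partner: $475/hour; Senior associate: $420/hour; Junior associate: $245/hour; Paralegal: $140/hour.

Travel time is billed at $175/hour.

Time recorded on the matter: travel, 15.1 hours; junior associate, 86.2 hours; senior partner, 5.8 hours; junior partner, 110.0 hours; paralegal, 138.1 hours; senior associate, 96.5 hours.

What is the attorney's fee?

$140,950.50

Senior partner: 5.8 × $875 = $5,075.00
Junior partner: 110.0 × $475 = $52,250.00
Senior associate: 96.5 × $420 = $40,530.00
Junior associate: 86.2 × $245 = $21,119.00
Paralegal: 138.1 × $140 = $19,334.00
Subtotal: $5,075.00 + $52,250.00 + $40,530.00 + $21,119.00 + $19,334.00 = $138,308.00
Travel: 15.1 × $175 = $2,642.50
Total: $138,308.00 + $2,642.50 = $140,950.50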